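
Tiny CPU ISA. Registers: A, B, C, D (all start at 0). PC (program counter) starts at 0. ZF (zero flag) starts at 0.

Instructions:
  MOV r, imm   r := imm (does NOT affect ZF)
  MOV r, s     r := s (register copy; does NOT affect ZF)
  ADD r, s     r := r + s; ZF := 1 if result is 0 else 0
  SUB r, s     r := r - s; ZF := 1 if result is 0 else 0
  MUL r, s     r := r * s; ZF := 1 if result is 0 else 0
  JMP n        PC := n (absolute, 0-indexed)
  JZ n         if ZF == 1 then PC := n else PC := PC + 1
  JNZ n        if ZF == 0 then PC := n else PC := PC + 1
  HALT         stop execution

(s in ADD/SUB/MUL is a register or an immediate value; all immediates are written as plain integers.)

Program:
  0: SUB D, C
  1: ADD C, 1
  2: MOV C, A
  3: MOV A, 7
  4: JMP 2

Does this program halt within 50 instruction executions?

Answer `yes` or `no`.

Answer: no

Derivation:
Step 1: PC=0 exec 'SUB D, C'. After: A=0 B=0 C=0 D=0 ZF=1 PC=1
Step 2: PC=1 exec 'ADD C, 1'. After: A=0 B=0 C=1 D=0 ZF=0 PC=2
Step 3: PC=2 exec 'MOV C, A'. After: A=0 B=0 C=0 D=0 ZF=0 PC=3
Step 4: PC=3 exec 'MOV A, 7'. After: A=7 B=0 C=0 D=0 ZF=0 PC=4
Step 5: PC=4 exec 'JMP 2'. After: A=7 B=0 C=0 D=0 ZF=0 PC=2
Step 6: PC=2 exec 'MOV C, A'. After: A=7 B=0 C=7 D=0 ZF=0 PC=3
Step 7: PC=3 exec 'MOV A, 7'. After: A=7 B=0 C=7 D=0 ZF=0 PC=4
Step 8: PC=4 exec 'JMP 2'. After: A=7 B=0 C=7 D=0 ZF=0 PC=2
Step 9: PC=2 exec 'MOV C, A'. After: A=7 B=0 C=7 D=0 ZF=0 PC=3
State after step 9 equals state after step 6: the program is in a cycle of length 3 and will never halt.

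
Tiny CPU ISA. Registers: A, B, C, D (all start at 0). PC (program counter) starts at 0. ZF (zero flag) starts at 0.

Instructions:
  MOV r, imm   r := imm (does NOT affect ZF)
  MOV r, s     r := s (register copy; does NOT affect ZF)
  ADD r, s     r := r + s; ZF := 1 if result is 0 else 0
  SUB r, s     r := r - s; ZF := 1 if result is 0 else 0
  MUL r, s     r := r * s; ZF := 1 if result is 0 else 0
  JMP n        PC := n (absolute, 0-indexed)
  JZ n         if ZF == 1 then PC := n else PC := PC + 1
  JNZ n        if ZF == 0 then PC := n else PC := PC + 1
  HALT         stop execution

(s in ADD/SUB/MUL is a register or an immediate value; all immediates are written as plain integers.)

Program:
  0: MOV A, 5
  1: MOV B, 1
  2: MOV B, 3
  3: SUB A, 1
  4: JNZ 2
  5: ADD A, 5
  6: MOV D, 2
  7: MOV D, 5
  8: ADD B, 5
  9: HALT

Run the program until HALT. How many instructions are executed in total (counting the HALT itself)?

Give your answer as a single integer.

Answer: 22

Derivation:
Step 1: PC=0 exec 'MOV A, 5'. After: A=5 B=0 C=0 D=0 ZF=0 PC=1
Step 2: PC=1 exec 'MOV B, 1'. After: A=5 B=1 C=0 D=0 ZF=0 PC=2
Step 3: PC=2 exec 'MOV B, 3'. After: A=5 B=3 C=0 D=0 ZF=0 PC=3
Step 4: PC=3 exec 'SUB A, 1'. After: A=4 B=3 C=0 D=0 ZF=0 PC=4
Step 5: PC=4 exec 'JNZ 2'. After: A=4 B=3 C=0 D=0 ZF=0 PC=2
Step 6: PC=2 exec 'MOV B, 3'. After: A=4 B=3 C=0 D=0 ZF=0 PC=3
Step 7: PC=3 exec 'SUB A, 1'. After: A=3 B=3 C=0 D=0 ZF=0 PC=4
Step 8: PC=4 exec 'JNZ 2'. After: A=3 B=3 C=0 D=0 ZF=0 PC=2
Step 9: PC=2 exec 'MOV B, 3'. After: A=3 B=3 C=0 D=0 ZF=0 PC=3
Step 10: PC=3 exec 'SUB A, 1'. After: A=2 B=3 C=0 D=0 ZF=0 PC=4
Step 11: PC=4 exec 'JNZ 2'. After: A=2 B=3 C=0 D=0 ZF=0 PC=2
Step 12: PC=2 exec 'MOV B, 3'. After: A=2 B=3 C=0 D=0 ZF=0 PC=3
Step 13: PC=3 exec 'SUB A, 1'. After: A=1 B=3 C=0 D=0 ZF=0 PC=4
Step 14: PC=4 exec 'JNZ 2'. After: A=1 B=3 C=0 D=0 ZF=0 PC=2
Step 15: PC=2 exec 'MOV B, 3'. After: A=1 B=3 C=0 D=0 ZF=0 PC=3
Step 16: PC=3 exec 'SUB A, 1'. After: A=0 B=3 C=0 D=0 ZF=1 PC=4
Step 17: PC=4 exec 'JNZ 2'. After: A=0 B=3 C=0 D=0 ZF=1 PC=5
Step 18: PC=5 exec 'ADD A, 5'. After: A=5 B=3 C=0 D=0 ZF=0 PC=6
Step 19: PC=6 exec 'MOV D, 2'. After: A=5 B=3 C=0 D=2 ZF=0 PC=7
Step 20: PC=7 exec 'MOV D, 5'. After: A=5 B=3 C=0 D=5 ZF=0 PC=8
Step 21: PC=8 exec 'ADD B, 5'. After: A=5 B=8 C=0 D=5 ZF=0 PC=9
Step 22: PC=9 exec 'HALT'. After: A=5 B=8 C=0 D=5 ZF=0 PC=9 HALTED
Total instructions executed: 22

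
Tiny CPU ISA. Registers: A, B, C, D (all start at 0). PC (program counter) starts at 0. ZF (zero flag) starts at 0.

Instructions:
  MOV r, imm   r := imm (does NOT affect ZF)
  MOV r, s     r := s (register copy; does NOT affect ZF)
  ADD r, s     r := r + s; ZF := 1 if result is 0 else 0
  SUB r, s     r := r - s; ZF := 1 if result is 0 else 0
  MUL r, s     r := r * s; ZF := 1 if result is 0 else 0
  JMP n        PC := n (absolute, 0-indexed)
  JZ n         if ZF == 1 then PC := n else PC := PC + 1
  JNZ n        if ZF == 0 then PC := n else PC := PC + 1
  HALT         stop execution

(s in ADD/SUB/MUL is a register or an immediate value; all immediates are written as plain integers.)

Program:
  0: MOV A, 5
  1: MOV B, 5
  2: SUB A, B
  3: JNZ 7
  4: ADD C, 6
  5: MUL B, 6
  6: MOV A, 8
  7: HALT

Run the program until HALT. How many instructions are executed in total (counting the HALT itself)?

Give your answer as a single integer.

Answer: 8

Derivation:
Step 1: PC=0 exec 'MOV A, 5'. After: A=5 B=0 C=0 D=0 ZF=0 PC=1
Step 2: PC=1 exec 'MOV B, 5'. After: A=5 B=5 C=0 D=0 ZF=0 PC=2
Step 3: PC=2 exec 'SUB A, B'. After: A=0 B=5 C=0 D=0 ZF=1 PC=3
Step 4: PC=3 exec 'JNZ 7'. After: A=0 B=5 C=0 D=0 ZF=1 PC=4
Step 5: PC=4 exec 'ADD C, 6'. After: A=0 B=5 C=6 D=0 ZF=0 PC=5
Step 6: PC=5 exec 'MUL B, 6'. After: A=0 B=30 C=6 D=0 ZF=0 PC=6
Step 7: PC=6 exec 'MOV A, 8'. After: A=8 B=30 C=6 D=0 ZF=0 PC=7
Step 8: PC=7 exec 'HALT'. After: A=8 B=30 C=6 D=0 ZF=0 PC=7 HALTED
Total instructions executed: 8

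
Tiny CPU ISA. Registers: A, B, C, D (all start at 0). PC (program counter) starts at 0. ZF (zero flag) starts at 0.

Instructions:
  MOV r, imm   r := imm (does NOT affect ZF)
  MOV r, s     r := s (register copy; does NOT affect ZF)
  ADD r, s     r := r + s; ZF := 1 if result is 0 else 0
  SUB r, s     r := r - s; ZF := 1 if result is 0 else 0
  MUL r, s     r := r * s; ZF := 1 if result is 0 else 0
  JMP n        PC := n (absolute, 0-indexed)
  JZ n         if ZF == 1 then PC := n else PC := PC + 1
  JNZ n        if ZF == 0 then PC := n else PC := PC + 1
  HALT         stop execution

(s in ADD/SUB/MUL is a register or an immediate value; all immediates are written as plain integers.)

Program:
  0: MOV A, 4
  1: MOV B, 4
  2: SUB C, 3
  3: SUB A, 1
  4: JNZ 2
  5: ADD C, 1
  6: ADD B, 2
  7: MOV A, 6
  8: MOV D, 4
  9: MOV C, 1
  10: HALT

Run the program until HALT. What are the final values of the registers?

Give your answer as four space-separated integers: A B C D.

Step 1: PC=0 exec 'MOV A, 4'. After: A=4 B=0 C=0 D=0 ZF=0 PC=1
Step 2: PC=1 exec 'MOV B, 4'. After: A=4 B=4 C=0 D=0 ZF=0 PC=2
Step 3: PC=2 exec 'SUB C, 3'. After: A=4 B=4 C=-3 D=0 ZF=0 PC=3
Step 4: PC=3 exec 'SUB A, 1'. After: A=3 B=4 C=-3 D=0 ZF=0 PC=4
Step 5: PC=4 exec 'JNZ 2'. After: A=3 B=4 C=-3 D=0 ZF=0 PC=2
Step 6: PC=2 exec 'SUB C, 3'. After: A=3 B=4 C=-6 D=0 ZF=0 PC=3
Step 7: PC=3 exec 'SUB A, 1'. After: A=2 B=4 C=-6 D=0 ZF=0 PC=4
Step 8: PC=4 exec 'JNZ 2'. After: A=2 B=4 C=-6 D=0 ZF=0 PC=2
Step 9: PC=2 exec 'SUB C, 3'. After: A=2 B=4 C=-9 D=0 ZF=0 PC=3
Step 10: PC=3 exec 'SUB A, 1'. After: A=1 B=4 C=-9 D=0 ZF=0 PC=4
Step 11: PC=4 exec 'JNZ 2'. After: A=1 B=4 C=-9 D=0 ZF=0 PC=2
Step 12: PC=2 exec 'SUB C, 3'. After: A=1 B=4 C=-12 D=0 ZF=0 PC=3
Step 13: PC=3 exec 'SUB A, 1'. After: A=0 B=4 C=-12 D=0 ZF=1 PC=4
Step 14: PC=4 exec 'JNZ 2'. After: A=0 B=4 C=-12 D=0 ZF=1 PC=5
Step 15: PC=5 exec 'ADD C, 1'. After: A=0 B=4 C=-11 D=0 ZF=0 PC=6
Step 16: PC=6 exec 'ADD B, 2'. After: A=0 B=6 C=-11 D=0 ZF=0 PC=7
Step 17: PC=7 exec 'MOV A, 6'. After: A=6 B=6 C=-11 D=0 ZF=0 PC=8
Step 18: PC=8 exec 'MOV D, 4'. After: A=6 B=6 C=-11 D=4 ZF=0 PC=9
Step 19: PC=9 exec 'MOV C, 1'. After: A=6 B=6 C=1 D=4 ZF=0 PC=10
Step 20: PC=10 exec 'HALT'. After: A=6 B=6 C=1 D=4 ZF=0 PC=10 HALTED

Answer: 6 6 1 4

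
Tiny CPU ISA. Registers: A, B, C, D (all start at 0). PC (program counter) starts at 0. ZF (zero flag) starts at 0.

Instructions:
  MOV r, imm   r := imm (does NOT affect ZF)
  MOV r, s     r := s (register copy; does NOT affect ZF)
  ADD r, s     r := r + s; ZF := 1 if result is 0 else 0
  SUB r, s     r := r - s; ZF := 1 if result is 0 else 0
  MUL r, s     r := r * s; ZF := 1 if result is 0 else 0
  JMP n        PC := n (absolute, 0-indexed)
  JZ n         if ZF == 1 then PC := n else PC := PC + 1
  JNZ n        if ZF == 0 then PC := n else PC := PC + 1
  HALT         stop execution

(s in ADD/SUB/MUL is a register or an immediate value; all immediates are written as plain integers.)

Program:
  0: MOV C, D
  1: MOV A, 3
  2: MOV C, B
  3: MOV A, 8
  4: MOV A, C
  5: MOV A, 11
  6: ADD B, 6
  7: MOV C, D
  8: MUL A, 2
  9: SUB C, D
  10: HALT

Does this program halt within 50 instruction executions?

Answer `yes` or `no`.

Step 1: PC=0 exec 'MOV C, D'. After: A=0 B=0 C=0 D=0 ZF=0 PC=1
Step 2: PC=1 exec 'MOV A, 3'. After: A=3 B=0 C=0 D=0 ZF=0 PC=2
Step 3: PC=2 exec 'MOV C, B'. After: A=3 B=0 C=0 D=0 ZF=0 PC=3
Step 4: PC=3 exec 'MOV A, 8'. After: A=8 B=0 C=0 D=0 ZF=0 PC=4
Step 5: PC=4 exec 'MOV A, C'. After: A=0 B=0 C=0 D=0 ZF=0 PC=5
Step 6: PC=5 exec 'MOV A, 11'. After: A=11 B=0 C=0 D=0 ZF=0 PC=6
Step 7: PC=6 exec 'ADD B, 6'. After: A=11 B=6 C=0 D=0 ZF=0 PC=7
Step 8: PC=7 exec 'MOV C, D'. After: A=11 B=6 C=0 D=0 ZF=0 PC=8
Step 9: PC=8 exec 'MUL A, 2'. After: A=22 B=6 C=0 D=0 ZF=0 PC=9
Step 10: PC=9 exec 'SUB C, D'. After: A=22 B=6 C=0 D=0 ZF=1 PC=10
Step 11: PC=10 exec 'HALT'. After: A=22 B=6 C=0 D=0 ZF=1 PC=10 HALTED

Answer: yes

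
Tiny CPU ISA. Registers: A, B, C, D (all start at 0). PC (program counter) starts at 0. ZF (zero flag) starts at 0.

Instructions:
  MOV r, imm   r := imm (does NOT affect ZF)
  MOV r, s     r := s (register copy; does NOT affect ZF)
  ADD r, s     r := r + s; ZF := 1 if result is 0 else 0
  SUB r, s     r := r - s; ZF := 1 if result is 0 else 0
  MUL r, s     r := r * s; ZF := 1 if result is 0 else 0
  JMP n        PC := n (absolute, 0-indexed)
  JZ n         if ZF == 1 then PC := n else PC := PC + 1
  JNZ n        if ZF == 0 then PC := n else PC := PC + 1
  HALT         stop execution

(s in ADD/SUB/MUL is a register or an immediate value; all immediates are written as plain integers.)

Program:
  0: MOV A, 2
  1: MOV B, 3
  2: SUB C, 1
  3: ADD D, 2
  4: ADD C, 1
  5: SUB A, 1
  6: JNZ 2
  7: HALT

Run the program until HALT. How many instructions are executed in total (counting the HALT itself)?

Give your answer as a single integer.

Answer: 13

Derivation:
Step 1: PC=0 exec 'MOV A, 2'. After: A=2 B=0 C=0 D=0 ZF=0 PC=1
Step 2: PC=1 exec 'MOV B, 3'. After: A=2 B=3 C=0 D=0 ZF=0 PC=2
Step 3: PC=2 exec 'SUB C, 1'. After: A=2 B=3 C=-1 D=0 ZF=0 PC=3
Step 4: PC=3 exec 'ADD D, 2'. After: A=2 B=3 C=-1 D=2 ZF=0 PC=4
Step 5: PC=4 exec 'ADD C, 1'. After: A=2 B=3 C=0 D=2 ZF=1 PC=5
Step 6: PC=5 exec 'SUB A, 1'. After: A=1 B=3 C=0 D=2 ZF=0 PC=6
Step 7: PC=6 exec 'JNZ 2'. After: A=1 B=3 C=0 D=2 ZF=0 PC=2
Step 8: PC=2 exec 'SUB C, 1'. After: A=1 B=3 C=-1 D=2 ZF=0 PC=3
Step 9: PC=3 exec 'ADD D, 2'. After: A=1 B=3 C=-1 D=4 ZF=0 PC=4
Step 10: PC=4 exec 'ADD C, 1'. After: A=1 B=3 C=0 D=4 ZF=1 PC=5
Step 11: PC=5 exec 'SUB A, 1'. After: A=0 B=3 C=0 D=4 ZF=1 PC=6
Step 12: PC=6 exec 'JNZ 2'. After: A=0 B=3 C=0 D=4 ZF=1 PC=7
Step 13: PC=7 exec 'HALT'. After: A=0 B=3 C=0 D=4 ZF=1 PC=7 HALTED
Total instructions executed: 13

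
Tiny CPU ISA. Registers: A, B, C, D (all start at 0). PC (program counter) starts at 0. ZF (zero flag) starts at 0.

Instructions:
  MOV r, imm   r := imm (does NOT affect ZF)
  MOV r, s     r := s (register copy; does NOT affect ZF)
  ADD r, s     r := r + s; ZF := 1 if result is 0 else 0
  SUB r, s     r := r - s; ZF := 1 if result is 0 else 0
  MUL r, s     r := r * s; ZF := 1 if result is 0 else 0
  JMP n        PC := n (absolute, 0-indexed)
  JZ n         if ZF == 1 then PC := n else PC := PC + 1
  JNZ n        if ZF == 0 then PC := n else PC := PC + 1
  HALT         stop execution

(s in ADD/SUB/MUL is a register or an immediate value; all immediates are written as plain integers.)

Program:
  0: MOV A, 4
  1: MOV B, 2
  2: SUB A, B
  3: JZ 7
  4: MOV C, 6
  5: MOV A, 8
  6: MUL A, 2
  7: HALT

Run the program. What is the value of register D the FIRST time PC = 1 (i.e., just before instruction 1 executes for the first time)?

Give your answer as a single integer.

Step 1: PC=0 exec 'MOV A, 4'. After: A=4 B=0 C=0 D=0 ZF=0 PC=1
First time PC=1: D=0

0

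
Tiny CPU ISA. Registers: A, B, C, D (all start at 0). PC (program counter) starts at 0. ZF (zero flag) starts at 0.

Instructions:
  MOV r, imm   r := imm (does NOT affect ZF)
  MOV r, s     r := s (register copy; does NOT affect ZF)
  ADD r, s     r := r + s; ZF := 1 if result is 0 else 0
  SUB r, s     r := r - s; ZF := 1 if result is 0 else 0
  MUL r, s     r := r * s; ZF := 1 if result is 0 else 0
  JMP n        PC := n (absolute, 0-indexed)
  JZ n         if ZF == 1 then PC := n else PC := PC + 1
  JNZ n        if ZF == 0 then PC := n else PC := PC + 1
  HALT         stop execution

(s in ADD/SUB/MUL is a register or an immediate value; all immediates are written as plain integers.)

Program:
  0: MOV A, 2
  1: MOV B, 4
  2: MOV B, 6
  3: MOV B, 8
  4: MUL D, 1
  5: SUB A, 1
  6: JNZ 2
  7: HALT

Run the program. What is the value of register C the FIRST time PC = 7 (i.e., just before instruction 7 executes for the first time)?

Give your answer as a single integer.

Step 1: PC=0 exec 'MOV A, 2'. After: A=2 B=0 C=0 D=0 ZF=0 PC=1
Step 2: PC=1 exec 'MOV B, 4'. After: A=2 B=4 C=0 D=0 ZF=0 PC=2
Step 3: PC=2 exec 'MOV B, 6'. After: A=2 B=6 C=0 D=0 ZF=0 PC=3
Step 4: PC=3 exec 'MOV B, 8'. After: A=2 B=8 C=0 D=0 ZF=0 PC=4
Step 5: PC=4 exec 'MUL D, 1'. After: A=2 B=8 C=0 D=0 ZF=1 PC=5
Step 6: PC=5 exec 'SUB A, 1'. After: A=1 B=8 C=0 D=0 ZF=0 PC=6
Step 7: PC=6 exec 'JNZ 2'. After: A=1 B=8 C=0 D=0 ZF=0 PC=2
Step 8: PC=2 exec 'MOV B, 6'. After: A=1 B=6 C=0 D=0 ZF=0 PC=3
Step 9: PC=3 exec 'MOV B, 8'. After: A=1 B=8 C=0 D=0 ZF=0 PC=4
Step 10: PC=4 exec 'MUL D, 1'. After: A=1 B=8 C=0 D=0 ZF=1 PC=5
Step 11: PC=5 exec 'SUB A, 1'. After: A=0 B=8 C=0 D=0 ZF=1 PC=6
Step 12: PC=6 exec 'JNZ 2'. After: A=0 B=8 C=0 D=0 ZF=1 PC=7
First time PC=7: C=0

0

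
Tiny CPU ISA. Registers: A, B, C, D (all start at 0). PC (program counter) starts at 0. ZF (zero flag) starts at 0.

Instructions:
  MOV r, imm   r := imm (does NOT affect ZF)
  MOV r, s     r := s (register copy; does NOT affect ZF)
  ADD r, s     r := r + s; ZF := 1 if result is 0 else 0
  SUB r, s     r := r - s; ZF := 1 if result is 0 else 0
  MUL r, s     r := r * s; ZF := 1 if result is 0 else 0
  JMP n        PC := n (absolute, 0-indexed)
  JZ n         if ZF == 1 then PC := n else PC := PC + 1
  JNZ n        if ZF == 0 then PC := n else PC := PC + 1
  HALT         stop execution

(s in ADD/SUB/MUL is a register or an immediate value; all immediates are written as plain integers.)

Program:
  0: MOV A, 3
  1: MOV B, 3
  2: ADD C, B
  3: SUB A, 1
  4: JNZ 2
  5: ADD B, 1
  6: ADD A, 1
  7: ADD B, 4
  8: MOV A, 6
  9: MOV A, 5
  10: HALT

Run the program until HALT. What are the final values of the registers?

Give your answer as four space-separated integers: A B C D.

Answer: 5 8 9 0

Derivation:
Step 1: PC=0 exec 'MOV A, 3'. After: A=3 B=0 C=0 D=0 ZF=0 PC=1
Step 2: PC=1 exec 'MOV B, 3'. After: A=3 B=3 C=0 D=0 ZF=0 PC=2
Step 3: PC=2 exec 'ADD C, B'. After: A=3 B=3 C=3 D=0 ZF=0 PC=3
Step 4: PC=3 exec 'SUB A, 1'. After: A=2 B=3 C=3 D=0 ZF=0 PC=4
Step 5: PC=4 exec 'JNZ 2'. After: A=2 B=3 C=3 D=0 ZF=0 PC=2
Step 6: PC=2 exec 'ADD C, B'. After: A=2 B=3 C=6 D=0 ZF=0 PC=3
Step 7: PC=3 exec 'SUB A, 1'. After: A=1 B=3 C=6 D=0 ZF=0 PC=4
Step 8: PC=4 exec 'JNZ 2'. After: A=1 B=3 C=6 D=0 ZF=0 PC=2
Step 9: PC=2 exec 'ADD C, B'. After: A=1 B=3 C=9 D=0 ZF=0 PC=3
Step 10: PC=3 exec 'SUB A, 1'. After: A=0 B=3 C=9 D=0 ZF=1 PC=4
Step 11: PC=4 exec 'JNZ 2'. After: A=0 B=3 C=9 D=0 ZF=1 PC=5
Step 12: PC=5 exec 'ADD B, 1'. After: A=0 B=4 C=9 D=0 ZF=0 PC=6
Step 13: PC=6 exec 'ADD A, 1'. After: A=1 B=4 C=9 D=0 ZF=0 PC=7
Step 14: PC=7 exec 'ADD B, 4'. After: A=1 B=8 C=9 D=0 ZF=0 PC=8
Step 15: PC=8 exec 'MOV A, 6'. After: A=6 B=8 C=9 D=0 ZF=0 PC=9
Step 16: PC=9 exec 'MOV A, 5'. After: A=5 B=8 C=9 D=0 ZF=0 PC=10
Step 17: PC=10 exec 'HALT'. After: A=5 B=8 C=9 D=0 ZF=0 PC=10 HALTED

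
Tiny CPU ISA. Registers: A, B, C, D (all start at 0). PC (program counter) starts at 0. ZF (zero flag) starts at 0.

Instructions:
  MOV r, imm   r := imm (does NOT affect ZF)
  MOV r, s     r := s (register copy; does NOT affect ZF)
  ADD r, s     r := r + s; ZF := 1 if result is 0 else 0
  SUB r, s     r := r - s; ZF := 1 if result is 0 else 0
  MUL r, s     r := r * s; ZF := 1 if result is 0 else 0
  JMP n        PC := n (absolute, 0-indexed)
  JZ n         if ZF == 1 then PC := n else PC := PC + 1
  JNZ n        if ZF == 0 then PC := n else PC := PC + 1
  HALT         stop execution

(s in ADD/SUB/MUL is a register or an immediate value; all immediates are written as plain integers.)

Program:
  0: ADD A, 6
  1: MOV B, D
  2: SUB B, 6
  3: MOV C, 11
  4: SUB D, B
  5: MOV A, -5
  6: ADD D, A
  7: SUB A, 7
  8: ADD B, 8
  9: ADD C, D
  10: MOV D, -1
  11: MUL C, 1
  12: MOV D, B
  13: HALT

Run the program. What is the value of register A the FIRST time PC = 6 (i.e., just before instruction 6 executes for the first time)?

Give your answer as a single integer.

Step 1: PC=0 exec 'ADD A, 6'. After: A=6 B=0 C=0 D=0 ZF=0 PC=1
Step 2: PC=1 exec 'MOV B, D'. After: A=6 B=0 C=0 D=0 ZF=0 PC=2
Step 3: PC=2 exec 'SUB B, 6'. After: A=6 B=-6 C=0 D=0 ZF=0 PC=3
Step 4: PC=3 exec 'MOV C, 11'. After: A=6 B=-6 C=11 D=0 ZF=0 PC=4
Step 5: PC=4 exec 'SUB D, B'. After: A=6 B=-6 C=11 D=6 ZF=0 PC=5
Step 6: PC=5 exec 'MOV A, -5'. After: A=-5 B=-6 C=11 D=6 ZF=0 PC=6
First time PC=6: A=-5

-5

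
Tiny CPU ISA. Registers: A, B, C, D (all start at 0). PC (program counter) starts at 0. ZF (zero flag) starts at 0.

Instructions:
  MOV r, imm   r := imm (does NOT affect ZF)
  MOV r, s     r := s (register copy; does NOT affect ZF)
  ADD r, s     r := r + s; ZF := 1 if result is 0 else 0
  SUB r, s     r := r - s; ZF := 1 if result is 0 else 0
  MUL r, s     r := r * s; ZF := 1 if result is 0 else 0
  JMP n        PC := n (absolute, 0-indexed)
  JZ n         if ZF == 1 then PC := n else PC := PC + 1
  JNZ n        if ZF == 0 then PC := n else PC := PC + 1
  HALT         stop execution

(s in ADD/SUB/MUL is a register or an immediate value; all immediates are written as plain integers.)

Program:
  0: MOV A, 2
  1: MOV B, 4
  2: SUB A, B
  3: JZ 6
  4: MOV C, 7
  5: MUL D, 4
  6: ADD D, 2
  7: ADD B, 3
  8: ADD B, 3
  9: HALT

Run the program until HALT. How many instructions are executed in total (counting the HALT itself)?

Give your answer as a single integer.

Answer: 10

Derivation:
Step 1: PC=0 exec 'MOV A, 2'. After: A=2 B=0 C=0 D=0 ZF=0 PC=1
Step 2: PC=1 exec 'MOV B, 4'. After: A=2 B=4 C=0 D=0 ZF=0 PC=2
Step 3: PC=2 exec 'SUB A, B'. After: A=-2 B=4 C=0 D=0 ZF=0 PC=3
Step 4: PC=3 exec 'JZ 6'. After: A=-2 B=4 C=0 D=0 ZF=0 PC=4
Step 5: PC=4 exec 'MOV C, 7'. After: A=-2 B=4 C=7 D=0 ZF=0 PC=5
Step 6: PC=5 exec 'MUL D, 4'. After: A=-2 B=4 C=7 D=0 ZF=1 PC=6
Step 7: PC=6 exec 'ADD D, 2'. After: A=-2 B=4 C=7 D=2 ZF=0 PC=7
Step 8: PC=7 exec 'ADD B, 3'. After: A=-2 B=7 C=7 D=2 ZF=0 PC=8
Step 9: PC=8 exec 'ADD B, 3'. After: A=-2 B=10 C=7 D=2 ZF=0 PC=9
Step 10: PC=9 exec 'HALT'. After: A=-2 B=10 C=7 D=2 ZF=0 PC=9 HALTED
Total instructions executed: 10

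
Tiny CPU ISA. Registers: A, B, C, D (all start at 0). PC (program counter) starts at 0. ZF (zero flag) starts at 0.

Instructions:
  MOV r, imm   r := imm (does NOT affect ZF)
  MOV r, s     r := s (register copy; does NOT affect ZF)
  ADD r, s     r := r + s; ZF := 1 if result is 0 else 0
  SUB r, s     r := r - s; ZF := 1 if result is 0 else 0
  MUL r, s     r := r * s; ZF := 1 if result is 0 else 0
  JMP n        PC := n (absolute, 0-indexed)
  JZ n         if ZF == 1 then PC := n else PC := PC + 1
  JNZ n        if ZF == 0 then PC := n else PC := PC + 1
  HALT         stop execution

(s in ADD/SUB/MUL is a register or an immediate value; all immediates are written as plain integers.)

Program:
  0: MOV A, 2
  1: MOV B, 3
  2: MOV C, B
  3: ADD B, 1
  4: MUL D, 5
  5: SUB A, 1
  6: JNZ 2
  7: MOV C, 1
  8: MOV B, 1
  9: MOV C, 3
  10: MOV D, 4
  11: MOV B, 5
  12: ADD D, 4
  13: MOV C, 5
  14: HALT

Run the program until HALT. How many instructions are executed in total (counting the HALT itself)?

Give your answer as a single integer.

Answer: 20

Derivation:
Step 1: PC=0 exec 'MOV A, 2'. After: A=2 B=0 C=0 D=0 ZF=0 PC=1
Step 2: PC=1 exec 'MOV B, 3'. After: A=2 B=3 C=0 D=0 ZF=0 PC=2
Step 3: PC=2 exec 'MOV C, B'. After: A=2 B=3 C=3 D=0 ZF=0 PC=3
Step 4: PC=3 exec 'ADD B, 1'. After: A=2 B=4 C=3 D=0 ZF=0 PC=4
Step 5: PC=4 exec 'MUL D, 5'. After: A=2 B=4 C=3 D=0 ZF=1 PC=5
Step 6: PC=5 exec 'SUB A, 1'. After: A=1 B=4 C=3 D=0 ZF=0 PC=6
Step 7: PC=6 exec 'JNZ 2'. After: A=1 B=4 C=3 D=0 ZF=0 PC=2
Step 8: PC=2 exec 'MOV C, B'. After: A=1 B=4 C=4 D=0 ZF=0 PC=3
Step 9: PC=3 exec 'ADD B, 1'. After: A=1 B=5 C=4 D=0 ZF=0 PC=4
Step 10: PC=4 exec 'MUL D, 5'. After: A=1 B=5 C=4 D=0 ZF=1 PC=5
Step 11: PC=5 exec 'SUB A, 1'. After: A=0 B=5 C=4 D=0 ZF=1 PC=6
Step 12: PC=6 exec 'JNZ 2'. After: A=0 B=5 C=4 D=0 ZF=1 PC=7
Step 13: PC=7 exec 'MOV C, 1'. After: A=0 B=5 C=1 D=0 ZF=1 PC=8
Step 14: PC=8 exec 'MOV B, 1'. After: A=0 B=1 C=1 D=0 ZF=1 PC=9
Step 15: PC=9 exec 'MOV C, 3'. After: A=0 B=1 C=3 D=0 ZF=1 PC=10
Step 16: PC=10 exec 'MOV D, 4'. After: A=0 B=1 C=3 D=4 ZF=1 PC=11
Step 17: PC=11 exec 'MOV B, 5'. After: A=0 B=5 C=3 D=4 ZF=1 PC=12
Step 18: PC=12 exec 'ADD D, 4'. After: A=0 B=5 C=3 D=8 ZF=0 PC=13
Step 19: PC=13 exec 'MOV C, 5'. After: A=0 B=5 C=5 D=8 ZF=0 PC=14
Step 20: PC=14 exec 'HALT'. After: A=0 B=5 C=5 D=8 ZF=0 PC=14 HALTED
Total instructions executed: 20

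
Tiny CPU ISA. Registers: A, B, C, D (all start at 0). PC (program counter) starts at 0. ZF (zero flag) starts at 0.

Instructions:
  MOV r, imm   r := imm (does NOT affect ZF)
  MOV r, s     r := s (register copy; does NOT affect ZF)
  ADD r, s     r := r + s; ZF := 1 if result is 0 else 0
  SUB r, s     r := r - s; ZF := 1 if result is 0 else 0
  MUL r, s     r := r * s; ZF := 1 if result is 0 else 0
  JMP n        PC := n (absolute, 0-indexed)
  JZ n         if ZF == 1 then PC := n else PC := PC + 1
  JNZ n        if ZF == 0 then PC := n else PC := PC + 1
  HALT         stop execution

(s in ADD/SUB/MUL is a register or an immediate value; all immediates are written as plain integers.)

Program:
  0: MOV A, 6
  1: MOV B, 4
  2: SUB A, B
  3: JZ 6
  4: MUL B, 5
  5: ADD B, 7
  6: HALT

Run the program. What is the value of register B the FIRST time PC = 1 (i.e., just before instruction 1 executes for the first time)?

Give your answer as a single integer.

Step 1: PC=0 exec 'MOV A, 6'. After: A=6 B=0 C=0 D=0 ZF=0 PC=1
First time PC=1: B=0

0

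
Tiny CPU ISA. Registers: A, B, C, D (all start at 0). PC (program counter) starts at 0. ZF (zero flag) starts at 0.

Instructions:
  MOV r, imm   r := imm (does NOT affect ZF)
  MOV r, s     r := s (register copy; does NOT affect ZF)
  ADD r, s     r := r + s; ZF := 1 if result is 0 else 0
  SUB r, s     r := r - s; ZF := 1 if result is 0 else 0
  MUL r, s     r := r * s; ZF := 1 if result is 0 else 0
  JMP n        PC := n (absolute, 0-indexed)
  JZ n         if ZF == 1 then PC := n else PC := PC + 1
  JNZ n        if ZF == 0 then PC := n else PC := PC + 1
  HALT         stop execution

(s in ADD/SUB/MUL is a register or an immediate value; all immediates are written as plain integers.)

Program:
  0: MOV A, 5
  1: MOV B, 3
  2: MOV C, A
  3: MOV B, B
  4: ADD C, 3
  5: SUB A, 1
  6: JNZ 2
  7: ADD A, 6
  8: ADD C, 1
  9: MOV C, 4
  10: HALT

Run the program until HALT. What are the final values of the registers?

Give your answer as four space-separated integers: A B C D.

Answer: 6 3 4 0

Derivation:
Step 1: PC=0 exec 'MOV A, 5'. After: A=5 B=0 C=0 D=0 ZF=0 PC=1
Step 2: PC=1 exec 'MOV B, 3'. After: A=5 B=3 C=0 D=0 ZF=0 PC=2
Step 3: PC=2 exec 'MOV C, A'. After: A=5 B=3 C=5 D=0 ZF=0 PC=3
Step 4: PC=3 exec 'MOV B, B'. After: A=5 B=3 C=5 D=0 ZF=0 PC=4
Step 5: PC=4 exec 'ADD C, 3'. After: A=5 B=3 C=8 D=0 ZF=0 PC=5
Step 6: PC=5 exec 'SUB A, 1'. After: A=4 B=3 C=8 D=0 ZF=0 PC=6
Step 7: PC=6 exec 'JNZ 2'. After: A=4 B=3 C=8 D=0 ZF=0 PC=2
Step 8: PC=2 exec 'MOV C, A'. After: A=4 B=3 C=4 D=0 ZF=0 PC=3
Step 9: PC=3 exec 'MOV B, B'. After: A=4 B=3 C=4 D=0 ZF=0 PC=4
Step 10: PC=4 exec 'ADD C, 3'. After: A=4 B=3 C=7 D=0 ZF=0 PC=5
Step 11: PC=5 exec 'SUB A, 1'. After: A=3 B=3 C=7 D=0 ZF=0 PC=6
Step 12: PC=6 exec 'JNZ 2'. After: A=3 B=3 C=7 D=0 ZF=0 PC=2
Step 13: PC=2 exec 'MOV C, A'. After: A=3 B=3 C=3 D=0 ZF=0 PC=3
Step 14: PC=3 exec 'MOV B, B'. After: A=3 B=3 C=3 D=0 ZF=0 PC=4
Step 15: PC=4 exec 'ADD C, 3'. After: A=3 B=3 C=6 D=0 ZF=0 PC=5
Step 16: PC=5 exec 'SUB A, 1'. After: A=2 B=3 C=6 D=0 ZF=0 PC=6
Step 17: PC=6 exec 'JNZ 2'. After: A=2 B=3 C=6 D=0 ZF=0 PC=2
Step 18: PC=2 exec 'MOV C, A'. After: A=2 B=3 C=2 D=0 ZF=0 PC=3
Step 19: PC=3 exec 'MOV B, B'. After: A=2 B=3 C=2 D=0 ZF=0 PC=4
Step 20: PC=4 exec 'ADD C, 3'. After: A=2 B=3 C=5 D=0 ZF=0 PC=5
Step 21: PC=5 exec 'SUB A, 1'. After: A=1 B=3 C=5 D=0 ZF=0 PC=6
Step 22: PC=6 exec 'JNZ 2'. After: A=1 B=3 C=5 D=0 ZF=0 PC=2
Step 23: PC=2 exec 'MOV C, A'. After: A=1 B=3 C=1 D=0 ZF=0 PC=3
Step 24: PC=3 exec 'MOV B, B'. After: A=1 B=3 C=1 D=0 ZF=0 PC=4
Step 25: PC=4 exec 'ADD C, 3'. After: A=1 B=3 C=4 D=0 ZF=0 PC=5
Step 26: PC=5 exec 'SUB A, 1'. After: A=0 B=3 C=4 D=0 ZF=1 PC=6
Step 27: PC=6 exec 'JNZ 2'. After: A=0 B=3 C=4 D=0 ZF=1 PC=7
Step 28: PC=7 exec 'ADD A, 6'. After: A=6 B=3 C=4 D=0 ZF=0 PC=8
Step 29: PC=8 exec 'ADD C, 1'. After: A=6 B=3 C=5 D=0 ZF=0 PC=9
Step 30: PC=9 exec 'MOV C, 4'. After: A=6 B=3 C=4 D=0 ZF=0 PC=10
Step 31: PC=10 exec 'HALT'. After: A=6 B=3 C=4 D=0 ZF=0 PC=10 HALTED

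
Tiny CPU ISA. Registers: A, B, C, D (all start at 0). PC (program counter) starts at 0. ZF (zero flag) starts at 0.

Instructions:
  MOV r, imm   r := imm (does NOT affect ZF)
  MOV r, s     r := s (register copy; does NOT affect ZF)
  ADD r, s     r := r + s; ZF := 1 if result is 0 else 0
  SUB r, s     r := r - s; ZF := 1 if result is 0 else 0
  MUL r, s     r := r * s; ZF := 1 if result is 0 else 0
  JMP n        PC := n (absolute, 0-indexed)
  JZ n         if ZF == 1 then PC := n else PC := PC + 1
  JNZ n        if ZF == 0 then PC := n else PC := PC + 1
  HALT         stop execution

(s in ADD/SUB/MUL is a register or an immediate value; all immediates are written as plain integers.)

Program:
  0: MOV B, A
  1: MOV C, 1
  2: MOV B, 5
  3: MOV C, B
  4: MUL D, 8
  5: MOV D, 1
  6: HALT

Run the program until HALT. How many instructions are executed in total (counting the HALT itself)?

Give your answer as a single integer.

Step 1: PC=0 exec 'MOV B, A'. After: A=0 B=0 C=0 D=0 ZF=0 PC=1
Step 2: PC=1 exec 'MOV C, 1'. After: A=0 B=0 C=1 D=0 ZF=0 PC=2
Step 3: PC=2 exec 'MOV B, 5'. After: A=0 B=5 C=1 D=0 ZF=0 PC=3
Step 4: PC=3 exec 'MOV C, B'. After: A=0 B=5 C=5 D=0 ZF=0 PC=4
Step 5: PC=4 exec 'MUL D, 8'. After: A=0 B=5 C=5 D=0 ZF=1 PC=5
Step 6: PC=5 exec 'MOV D, 1'. After: A=0 B=5 C=5 D=1 ZF=1 PC=6
Step 7: PC=6 exec 'HALT'. After: A=0 B=5 C=5 D=1 ZF=1 PC=6 HALTED
Total instructions executed: 7

Answer: 7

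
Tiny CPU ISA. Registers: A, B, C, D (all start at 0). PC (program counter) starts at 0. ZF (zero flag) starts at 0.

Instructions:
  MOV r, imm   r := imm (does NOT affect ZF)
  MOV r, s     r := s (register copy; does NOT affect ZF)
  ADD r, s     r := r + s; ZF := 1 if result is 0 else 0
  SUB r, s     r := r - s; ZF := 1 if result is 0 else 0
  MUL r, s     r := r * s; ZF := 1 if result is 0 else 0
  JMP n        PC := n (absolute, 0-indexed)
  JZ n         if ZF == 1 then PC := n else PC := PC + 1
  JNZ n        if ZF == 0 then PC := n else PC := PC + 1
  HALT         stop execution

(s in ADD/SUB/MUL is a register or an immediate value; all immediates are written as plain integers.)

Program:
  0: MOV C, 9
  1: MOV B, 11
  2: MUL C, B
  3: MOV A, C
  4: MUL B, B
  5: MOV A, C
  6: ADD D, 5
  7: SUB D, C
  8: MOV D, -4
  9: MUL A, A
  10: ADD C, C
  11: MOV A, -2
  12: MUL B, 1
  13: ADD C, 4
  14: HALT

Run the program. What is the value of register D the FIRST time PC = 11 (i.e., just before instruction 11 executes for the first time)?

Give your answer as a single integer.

Step 1: PC=0 exec 'MOV C, 9'. After: A=0 B=0 C=9 D=0 ZF=0 PC=1
Step 2: PC=1 exec 'MOV B, 11'. After: A=0 B=11 C=9 D=0 ZF=0 PC=2
Step 3: PC=2 exec 'MUL C, B'. After: A=0 B=11 C=99 D=0 ZF=0 PC=3
Step 4: PC=3 exec 'MOV A, C'. After: A=99 B=11 C=99 D=0 ZF=0 PC=4
Step 5: PC=4 exec 'MUL B, B'. After: A=99 B=121 C=99 D=0 ZF=0 PC=5
Step 6: PC=5 exec 'MOV A, C'. After: A=99 B=121 C=99 D=0 ZF=0 PC=6
Step 7: PC=6 exec 'ADD D, 5'. After: A=99 B=121 C=99 D=5 ZF=0 PC=7
Step 8: PC=7 exec 'SUB D, C'. After: A=99 B=121 C=99 D=-94 ZF=0 PC=8
Step 9: PC=8 exec 'MOV D, -4'. After: A=99 B=121 C=99 D=-4 ZF=0 PC=9
Step 10: PC=9 exec 'MUL A, A'. After: A=9801 B=121 C=99 D=-4 ZF=0 PC=10
Step 11: PC=10 exec 'ADD C, C'. After: A=9801 B=121 C=198 D=-4 ZF=0 PC=11
First time PC=11: D=-4

-4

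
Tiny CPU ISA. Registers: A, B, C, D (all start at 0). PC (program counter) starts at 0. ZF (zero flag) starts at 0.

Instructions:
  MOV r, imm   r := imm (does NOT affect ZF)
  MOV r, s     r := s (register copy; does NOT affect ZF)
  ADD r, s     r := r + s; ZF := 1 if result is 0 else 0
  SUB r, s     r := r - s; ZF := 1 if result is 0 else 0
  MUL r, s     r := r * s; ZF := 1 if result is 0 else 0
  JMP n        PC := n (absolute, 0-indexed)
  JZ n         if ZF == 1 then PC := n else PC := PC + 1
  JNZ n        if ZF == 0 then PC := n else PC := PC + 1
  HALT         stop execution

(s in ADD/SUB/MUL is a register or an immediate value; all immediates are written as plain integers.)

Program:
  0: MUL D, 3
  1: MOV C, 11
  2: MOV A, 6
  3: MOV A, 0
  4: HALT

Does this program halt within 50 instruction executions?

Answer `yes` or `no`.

Step 1: PC=0 exec 'MUL D, 3'. After: A=0 B=0 C=0 D=0 ZF=1 PC=1
Step 2: PC=1 exec 'MOV C, 11'. After: A=0 B=0 C=11 D=0 ZF=1 PC=2
Step 3: PC=2 exec 'MOV A, 6'. After: A=6 B=0 C=11 D=0 ZF=1 PC=3
Step 4: PC=3 exec 'MOV A, 0'. After: A=0 B=0 C=11 D=0 ZF=1 PC=4
Step 5: PC=4 exec 'HALT'. After: A=0 B=0 C=11 D=0 ZF=1 PC=4 HALTED

Answer: yes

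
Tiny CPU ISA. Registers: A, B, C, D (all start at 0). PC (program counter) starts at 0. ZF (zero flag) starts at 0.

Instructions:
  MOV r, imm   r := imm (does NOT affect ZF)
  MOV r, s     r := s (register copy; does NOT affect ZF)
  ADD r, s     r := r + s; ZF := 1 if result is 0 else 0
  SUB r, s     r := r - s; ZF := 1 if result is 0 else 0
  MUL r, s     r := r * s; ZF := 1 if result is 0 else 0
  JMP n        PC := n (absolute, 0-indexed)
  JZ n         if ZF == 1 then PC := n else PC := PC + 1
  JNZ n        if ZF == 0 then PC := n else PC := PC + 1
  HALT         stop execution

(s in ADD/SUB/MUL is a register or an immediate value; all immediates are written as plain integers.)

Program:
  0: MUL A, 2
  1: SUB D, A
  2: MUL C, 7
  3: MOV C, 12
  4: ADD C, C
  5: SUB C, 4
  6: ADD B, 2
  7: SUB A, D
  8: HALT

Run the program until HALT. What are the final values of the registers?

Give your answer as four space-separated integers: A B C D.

Answer: 0 2 20 0

Derivation:
Step 1: PC=0 exec 'MUL A, 2'. After: A=0 B=0 C=0 D=0 ZF=1 PC=1
Step 2: PC=1 exec 'SUB D, A'. After: A=0 B=0 C=0 D=0 ZF=1 PC=2
Step 3: PC=2 exec 'MUL C, 7'. After: A=0 B=0 C=0 D=0 ZF=1 PC=3
Step 4: PC=3 exec 'MOV C, 12'. After: A=0 B=0 C=12 D=0 ZF=1 PC=4
Step 5: PC=4 exec 'ADD C, C'. After: A=0 B=0 C=24 D=0 ZF=0 PC=5
Step 6: PC=5 exec 'SUB C, 4'. After: A=0 B=0 C=20 D=0 ZF=0 PC=6
Step 7: PC=6 exec 'ADD B, 2'. After: A=0 B=2 C=20 D=0 ZF=0 PC=7
Step 8: PC=7 exec 'SUB A, D'. After: A=0 B=2 C=20 D=0 ZF=1 PC=8
Step 9: PC=8 exec 'HALT'. After: A=0 B=2 C=20 D=0 ZF=1 PC=8 HALTED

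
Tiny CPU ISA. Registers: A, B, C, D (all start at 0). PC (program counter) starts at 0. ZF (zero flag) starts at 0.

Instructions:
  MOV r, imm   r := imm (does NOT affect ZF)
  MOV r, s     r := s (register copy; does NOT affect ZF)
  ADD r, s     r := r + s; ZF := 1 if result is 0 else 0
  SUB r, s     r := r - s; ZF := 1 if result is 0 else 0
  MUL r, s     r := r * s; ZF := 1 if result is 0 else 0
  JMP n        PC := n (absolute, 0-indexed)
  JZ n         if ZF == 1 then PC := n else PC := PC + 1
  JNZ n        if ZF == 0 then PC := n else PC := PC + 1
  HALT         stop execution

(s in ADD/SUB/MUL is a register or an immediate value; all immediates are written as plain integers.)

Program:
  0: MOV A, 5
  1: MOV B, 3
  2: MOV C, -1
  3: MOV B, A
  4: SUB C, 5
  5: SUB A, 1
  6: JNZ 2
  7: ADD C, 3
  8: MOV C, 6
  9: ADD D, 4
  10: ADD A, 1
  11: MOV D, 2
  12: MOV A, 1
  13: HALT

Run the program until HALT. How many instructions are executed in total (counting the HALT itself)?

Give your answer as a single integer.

Step 1: PC=0 exec 'MOV A, 5'. After: A=5 B=0 C=0 D=0 ZF=0 PC=1
Step 2: PC=1 exec 'MOV B, 3'. After: A=5 B=3 C=0 D=0 ZF=0 PC=2
Step 3: PC=2 exec 'MOV C, -1'. After: A=5 B=3 C=-1 D=0 ZF=0 PC=3
Step 4: PC=3 exec 'MOV B, A'. After: A=5 B=5 C=-1 D=0 ZF=0 PC=4
Step 5: PC=4 exec 'SUB C, 5'. After: A=5 B=5 C=-6 D=0 ZF=0 PC=5
Step 6: PC=5 exec 'SUB A, 1'. After: A=4 B=5 C=-6 D=0 ZF=0 PC=6
Step 7: PC=6 exec 'JNZ 2'. After: A=4 B=5 C=-6 D=0 ZF=0 PC=2
Step 8: PC=2 exec 'MOV C, -1'. After: A=4 B=5 C=-1 D=0 ZF=0 PC=3
Step 9: PC=3 exec 'MOV B, A'. After: A=4 B=4 C=-1 D=0 ZF=0 PC=4
Step 10: PC=4 exec 'SUB C, 5'. After: A=4 B=4 C=-6 D=0 ZF=0 PC=5
Step 11: PC=5 exec 'SUB A, 1'. After: A=3 B=4 C=-6 D=0 ZF=0 PC=6
Step 12: PC=6 exec 'JNZ 2'. After: A=3 B=4 C=-6 D=0 ZF=0 PC=2
Step 13: PC=2 exec 'MOV C, -1'. After: A=3 B=4 C=-1 D=0 ZF=0 PC=3
Step 14: PC=3 exec 'MOV B, A'. After: A=3 B=3 C=-1 D=0 ZF=0 PC=4
Step 15: PC=4 exec 'SUB C, 5'. After: A=3 B=3 C=-6 D=0 ZF=0 PC=5
Step 16: PC=5 exec 'SUB A, 1'. After: A=2 B=3 C=-6 D=0 ZF=0 PC=6
Step 17: PC=6 exec 'JNZ 2'. After: A=2 B=3 C=-6 D=0 ZF=0 PC=2
Step 18: PC=2 exec 'MOV C, -1'. After: A=2 B=3 C=-1 D=0 ZF=0 PC=3
Step 19: PC=3 exec 'MOV B, A'. After: A=2 B=2 C=-1 D=0 ZF=0 PC=4
Step 20: PC=4 exec 'SUB C, 5'. After: A=2 B=2 C=-6 D=0 ZF=0 PC=5
Step 21: PC=5 exec 'SUB A, 1'. After: A=1 B=2 C=-6 D=0 ZF=0 PC=6
Step 22: PC=6 exec 'JNZ 2'. After: A=1 B=2 C=-6 D=0 ZF=0 PC=2
Step 23: PC=2 exec 'MOV C, -1'. After: A=1 B=2 C=-1 D=0 ZF=0 PC=3
Step 24: PC=3 exec 'MOV B, A'. After: A=1 B=1 C=-1 D=0 ZF=0 PC=4
Step 25: PC=4 exec 'SUB C, 5'. After: A=1 B=1 C=-6 D=0 ZF=0 PC=5
Step 26: PC=5 exec 'SUB A, 1'. After: A=0 B=1 C=-6 D=0 ZF=1 PC=6
Step 27: PC=6 exec 'JNZ 2'. After: A=0 B=1 C=-6 D=0 ZF=1 PC=7
Step 28: PC=7 exec 'ADD C, 3'. After: A=0 B=1 C=-3 D=0 ZF=0 PC=8
Step 29: PC=8 exec 'MOV C, 6'. After: A=0 B=1 C=6 D=0 ZF=0 PC=9
Step 30: PC=9 exec 'ADD D, 4'. After: A=0 B=1 C=6 D=4 ZF=0 PC=10
Step 31: PC=10 exec 'ADD A, 1'. After: A=1 B=1 C=6 D=4 ZF=0 PC=11
Step 32: PC=11 exec 'MOV D, 2'. After: A=1 B=1 C=6 D=2 ZF=0 PC=12
Step 33: PC=12 exec 'MOV A, 1'. After: A=1 B=1 C=6 D=2 ZF=0 PC=13
Step 34: PC=13 exec 'HALT'. After: A=1 B=1 C=6 D=2 ZF=0 PC=13 HALTED
Total instructions executed: 34

Answer: 34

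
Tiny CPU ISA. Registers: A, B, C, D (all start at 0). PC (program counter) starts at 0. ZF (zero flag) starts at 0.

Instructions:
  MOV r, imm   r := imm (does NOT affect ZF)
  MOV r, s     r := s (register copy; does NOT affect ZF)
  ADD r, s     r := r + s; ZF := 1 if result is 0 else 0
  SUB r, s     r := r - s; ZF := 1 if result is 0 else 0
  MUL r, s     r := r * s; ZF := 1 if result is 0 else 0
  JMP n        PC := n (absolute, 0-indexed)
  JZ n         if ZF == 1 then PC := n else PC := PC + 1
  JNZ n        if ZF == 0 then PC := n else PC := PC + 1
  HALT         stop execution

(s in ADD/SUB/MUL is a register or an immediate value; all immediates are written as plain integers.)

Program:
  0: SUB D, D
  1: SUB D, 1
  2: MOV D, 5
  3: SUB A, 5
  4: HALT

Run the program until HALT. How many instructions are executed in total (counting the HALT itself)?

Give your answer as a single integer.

Answer: 5

Derivation:
Step 1: PC=0 exec 'SUB D, D'. After: A=0 B=0 C=0 D=0 ZF=1 PC=1
Step 2: PC=1 exec 'SUB D, 1'. After: A=0 B=0 C=0 D=-1 ZF=0 PC=2
Step 3: PC=2 exec 'MOV D, 5'. After: A=0 B=0 C=0 D=5 ZF=0 PC=3
Step 4: PC=3 exec 'SUB A, 5'. After: A=-5 B=0 C=0 D=5 ZF=0 PC=4
Step 5: PC=4 exec 'HALT'. After: A=-5 B=0 C=0 D=5 ZF=0 PC=4 HALTED
Total instructions executed: 5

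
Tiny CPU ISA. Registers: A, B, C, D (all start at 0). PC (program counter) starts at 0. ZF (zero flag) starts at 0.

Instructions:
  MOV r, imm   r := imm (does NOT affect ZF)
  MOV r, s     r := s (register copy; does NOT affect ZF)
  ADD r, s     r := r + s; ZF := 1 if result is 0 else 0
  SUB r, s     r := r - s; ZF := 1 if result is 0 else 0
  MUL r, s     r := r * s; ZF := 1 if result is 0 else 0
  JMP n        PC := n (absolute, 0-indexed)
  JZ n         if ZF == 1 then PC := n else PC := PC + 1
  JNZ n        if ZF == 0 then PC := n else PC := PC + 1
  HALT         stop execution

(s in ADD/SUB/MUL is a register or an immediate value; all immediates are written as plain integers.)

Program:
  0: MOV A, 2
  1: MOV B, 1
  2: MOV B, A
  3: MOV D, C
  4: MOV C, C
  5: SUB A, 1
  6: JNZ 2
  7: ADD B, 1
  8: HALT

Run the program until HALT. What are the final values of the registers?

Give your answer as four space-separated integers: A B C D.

Answer: 0 2 0 0

Derivation:
Step 1: PC=0 exec 'MOV A, 2'. After: A=2 B=0 C=0 D=0 ZF=0 PC=1
Step 2: PC=1 exec 'MOV B, 1'. After: A=2 B=1 C=0 D=0 ZF=0 PC=2
Step 3: PC=2 exec 'MOV B, A'. After: A=2 B=2 C=0 D=0 ZF=0 PC=3
Step 4: PC=3 exec 'MOV D, C'. After: A=2 B=2 C=0 D=0 ZF=0 PC=4
Step 5: PC=4 exec 'MOV C, C'. After: A=2 B=2 C=0 D=0 ZF=0 PC=5
Step 6: PC=5 exec 'SUB A, 1'. After: A=1 B=2 C=0 D=0 ZF=0 PC=6
Step 7: PC=6 exec 'JNZ 2'. After: A=1 B=2 C=0 D=0 ZF=0 PC=2
Step 8: PC=2 exec 'MOV B, A'. After: A=1 B=1 C=0 D=0 ZF=0 PC=3
Step 9: PC=3 exec 'MOV D, C'. After: A=1 B=1 C=0 D=0 ZF=0 PC=4
Step 10: PC=4 exec 'MOV C, C'. After: A=1 B=1 C=0 D=0 ZF=0 PC=5
Step 11: PC=5 exec 'SUB A, 1'. After: A=0 B=1 C=0 D=0 ZF=1 PC=6
Step 12: PC=6 exec 'JNZ 2'. After: A=0 B=1 C=0 D=0 ZF=1 PC=7
Step 13: PC=7 exec 'ADD B, 1'. After: A=0 B=2 C=0 D=0 ZF=0 PC=8
Step 14: PC=8 exec 'HALT'. After: A=0 B=2 C=0 D=0 ZF=0 PC=8 HALTED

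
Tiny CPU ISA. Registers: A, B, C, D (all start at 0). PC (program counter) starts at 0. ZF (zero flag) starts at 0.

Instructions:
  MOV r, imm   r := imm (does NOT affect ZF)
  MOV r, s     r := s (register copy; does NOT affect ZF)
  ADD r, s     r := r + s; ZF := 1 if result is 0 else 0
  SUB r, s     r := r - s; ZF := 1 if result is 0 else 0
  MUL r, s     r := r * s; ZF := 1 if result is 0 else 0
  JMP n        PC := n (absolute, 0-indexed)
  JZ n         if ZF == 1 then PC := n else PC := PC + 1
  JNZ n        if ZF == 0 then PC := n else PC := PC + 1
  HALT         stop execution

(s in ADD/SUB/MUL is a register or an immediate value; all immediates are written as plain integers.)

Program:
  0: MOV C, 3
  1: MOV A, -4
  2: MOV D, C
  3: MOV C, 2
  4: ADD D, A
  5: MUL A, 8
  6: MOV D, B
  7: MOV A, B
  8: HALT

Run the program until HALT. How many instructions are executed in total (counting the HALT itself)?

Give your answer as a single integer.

Answer: 9

Derivation:
Step 1: PC=0 exec 'MOV C, 3'. After: A=0 B=0 C=3 D=0 ZF=0 PC=1
Step 2: PC=1 exec 'MOV A, -4'. After: A=-4 B=0 C=3 D=0 ZF=0 PC=2
Step 3: PC=2 exec 'MOV D, C'. After: A=-4 B=0 C=3 D=3 ZF=0 PC=3
Step 4: PC=3 exec 'MOV C, 2'. After: A=-4 B=0 C=2 D=3 ZF=0 PC=4
Step 5: PC=4 exec 'ADD D, A'. After: A=-4 B=0 C=2 D=-1 ZF=0 PC=5
Step 6: PC=5 exec 'MUL A, 8'. After: A=-32 B=0 C=2 D=-1 ZF=0 PC=6
Step 7: PC=6 exec 'MOV D, B'. After: A=-32 B=0 C=2 D=0 ZF=0 PC=7
Step 8: PC=7 exec 'MOV A, B'. After: A=0 B=0 C=2 D=0 ZF=0 PC=8
Step 9: PC=8 exec 'HALT'. After: A=0 B=0 C=2 D=0 ZF=0 PC=8 HALTED
Total instructions executed: 9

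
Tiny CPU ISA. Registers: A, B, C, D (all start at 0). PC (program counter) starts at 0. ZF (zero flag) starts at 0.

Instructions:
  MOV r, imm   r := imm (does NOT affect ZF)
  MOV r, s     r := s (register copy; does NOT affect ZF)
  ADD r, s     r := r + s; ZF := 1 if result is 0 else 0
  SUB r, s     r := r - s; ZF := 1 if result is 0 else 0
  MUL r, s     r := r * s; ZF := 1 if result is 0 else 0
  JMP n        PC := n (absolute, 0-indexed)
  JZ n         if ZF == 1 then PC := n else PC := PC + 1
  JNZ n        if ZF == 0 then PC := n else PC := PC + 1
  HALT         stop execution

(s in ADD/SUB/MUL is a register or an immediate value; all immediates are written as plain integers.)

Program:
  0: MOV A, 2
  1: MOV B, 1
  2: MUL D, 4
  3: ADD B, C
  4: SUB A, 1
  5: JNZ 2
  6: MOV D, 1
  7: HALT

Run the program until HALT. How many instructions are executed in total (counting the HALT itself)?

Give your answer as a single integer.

Step 1: PC=0 exec 'MOV A, 2'. After: A=2 B=0 C=0 D=0 ZF=0 PC=1
Step 2: PC=1 exec 'MOV B, 1'. After: A=2 B=1 C=0 D=0 ZF=0 PC=2
Step 3: PC=2 exec 'MUL D, 4'. After: A=2 B=1 C=0 D=0 ZF=1 PC=3
Step 4: PC=3 exec 'ADD B, C'. After: A=2 B=1 C=0 D=0 ZF=0 PC=4
Step 5: PC=4 exec 'SUB A, 1'. After: A=1 B=1 C=0 D=0 ZF=0 PC=5
Step 6: PC=5 exec 'JNZ 2'. After: A=1 B=1 C=0 D=0 ZF=0 PC=2
Step 7: PC=2 exec 'MUL D, 4'. After: A=1 B=1 C=0 D=0 ZF=1 PC=3
Step 8: PC=3 exec 'ADD B, C'. After: A=1 B=1 C=0 D=0 ZF=0 PC=4
Step 9: PC=4 exec 'SUB A, 1'. After: A=0 B=1 C=0 D=0 ZF=1 PC=5
Step 10: PC=5 exec 'JNZ 2'. After: A=0 B=1 C=0 D=0 ZF=1 PC=6
Step 11: PC=6 exec 'MOV D, 1'. After: A=0 B=1 C=0 D=1 ZF=1 PC=7
Step 12: PC=7 exec 'HALT'. After: A=0 B=1 C=0 D=1 ZF=1 PC=7 HALTED
Total instructions executed: 12

Answer: 12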